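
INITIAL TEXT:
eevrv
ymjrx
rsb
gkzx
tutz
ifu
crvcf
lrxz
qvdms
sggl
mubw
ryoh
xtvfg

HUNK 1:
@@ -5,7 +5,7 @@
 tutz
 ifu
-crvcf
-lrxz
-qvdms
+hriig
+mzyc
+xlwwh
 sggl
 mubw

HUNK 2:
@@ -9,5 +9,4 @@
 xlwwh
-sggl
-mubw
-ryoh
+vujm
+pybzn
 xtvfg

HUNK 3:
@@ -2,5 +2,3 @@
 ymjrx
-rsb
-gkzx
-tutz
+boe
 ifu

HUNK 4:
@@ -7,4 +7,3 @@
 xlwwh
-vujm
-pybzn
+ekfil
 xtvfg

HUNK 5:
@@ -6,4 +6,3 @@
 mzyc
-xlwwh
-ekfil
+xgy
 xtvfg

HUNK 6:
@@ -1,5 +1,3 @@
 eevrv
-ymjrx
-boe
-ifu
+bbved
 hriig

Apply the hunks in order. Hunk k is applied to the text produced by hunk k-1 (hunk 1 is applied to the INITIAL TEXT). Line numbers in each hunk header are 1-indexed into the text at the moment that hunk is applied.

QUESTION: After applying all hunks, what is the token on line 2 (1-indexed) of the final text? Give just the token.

Hunk 1: at line 5 remove [crvcf,lrxz,qvdms] add [hriig,mzyc,xlwwh] -> 13 lines: eevrv ymjrx rsb gkzx tutz ifu hriig mzyc xlwwh sggl mubw ryoh xtvfg
Hunk 2: at line 9 remove [sggl,mubw,ryoh] add [vujm,pybzn] -> 12 lines: eevrv ymjrx rsb gkzx tutz ifu hriig mzyc xlwwh vujm pybzn xtvfg
Hunk 3: at line 2 remove [rsb,gkzx,tutz] add [boe] -> 10 lines: eevrv ymjrx boe ifu hriig mzyc xlwwh vujm pybzn xtvfg
Hunk 4: at line 7 remove [vujm,pybzn] add [ekfil] -> 9 lines: eevrv ymjrx boe ifu hriig mzyc xlwwh ekfil xtvfg
Hunk 5: at line 6 remove [xlwwh,ekfil] add [xgy] -> 8 lines: eevrv ymjrx boe ifu hriig mzyc xgy xtvfg
Hunk 6: at line 1 remove [ymjrx,boe,ifu] add [bbved] -> 6 lines: eevrv bbved hriig mzyc xgy xtvfg
Final line 2: bbved

Answer: bbved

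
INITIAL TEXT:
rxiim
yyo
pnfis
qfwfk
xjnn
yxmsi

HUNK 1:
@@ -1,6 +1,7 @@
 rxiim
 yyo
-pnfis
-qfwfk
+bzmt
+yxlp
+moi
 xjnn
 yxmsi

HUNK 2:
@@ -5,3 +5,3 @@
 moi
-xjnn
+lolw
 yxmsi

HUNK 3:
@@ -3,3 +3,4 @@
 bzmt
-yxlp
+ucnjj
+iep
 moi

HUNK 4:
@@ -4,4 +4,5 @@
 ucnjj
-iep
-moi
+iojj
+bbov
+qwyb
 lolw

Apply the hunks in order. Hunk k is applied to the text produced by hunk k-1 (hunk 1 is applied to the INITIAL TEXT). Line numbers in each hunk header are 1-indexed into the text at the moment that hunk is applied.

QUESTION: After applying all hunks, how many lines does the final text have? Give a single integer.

Hunk 1: at line 1 remove [pnfis,qfwfk] add [bzmt,yxlp,moi] -> 7 lines: rxiim yyo bzmt yxlp moi xjnn yxmsi
Hunk 2: at line 5 remove [xjnn] add [lolw] -> 7 lines: rxiim yyo bzmt yxlp moi lolw yxmsi
Hunk 3: at line 3 remove [yxlp] add [ucnjj,iep] -> 8 lines: rxiim yyo bzmt ucnjj iep moi lolw yxmsi
Hunk 4: at line 4 remove [iep,moi] add [iojj,bbov,qwyb] -> 9 lines: rxiim yyo bzmt ucnjj iojj bbov qwyb lolw yxmsi
Final line count: 9

Answer: 9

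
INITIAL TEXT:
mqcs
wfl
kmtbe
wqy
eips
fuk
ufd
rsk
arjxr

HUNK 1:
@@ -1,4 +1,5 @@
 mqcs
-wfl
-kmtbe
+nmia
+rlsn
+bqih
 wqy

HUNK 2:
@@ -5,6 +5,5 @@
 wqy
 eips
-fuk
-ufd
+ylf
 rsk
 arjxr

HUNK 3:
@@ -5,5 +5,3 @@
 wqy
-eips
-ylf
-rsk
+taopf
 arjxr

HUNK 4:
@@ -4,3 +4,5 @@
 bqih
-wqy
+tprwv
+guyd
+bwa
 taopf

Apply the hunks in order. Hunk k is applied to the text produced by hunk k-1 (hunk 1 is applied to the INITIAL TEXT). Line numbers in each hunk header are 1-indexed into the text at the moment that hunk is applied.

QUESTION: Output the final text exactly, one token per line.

Answer: mqcs
nmia
rlsn
bqih
tprwv
guyd
bwa
taopf
arjxr

Derivation:
Hunk 1: at line 1 remove [wfl,kmtbe] add [nmia,rlsn,bqih] -> 10 lines: mqcs nmia rlsn bqih wqy eips fuk ufd rsk arjxr
Hunk 2: at line 5 remove [fuk,ufd] add [ylf] -> 9 lines: mqcs nmia rlsn bqih wqy eips ylf rsk arjxr
Hunk 3: at line 5 remove [eips,ylf,rsk] add [taopf] -> 7 lines: mqcs nmia rlsn bqih wqy taopf arjxr
Hunk 4: at line 4 remove [wqy] add [tprwv,guyd,bwa] -> 9 lines: mqcs nmia rlsn bqih tprwv guyd bwa taopf arjxr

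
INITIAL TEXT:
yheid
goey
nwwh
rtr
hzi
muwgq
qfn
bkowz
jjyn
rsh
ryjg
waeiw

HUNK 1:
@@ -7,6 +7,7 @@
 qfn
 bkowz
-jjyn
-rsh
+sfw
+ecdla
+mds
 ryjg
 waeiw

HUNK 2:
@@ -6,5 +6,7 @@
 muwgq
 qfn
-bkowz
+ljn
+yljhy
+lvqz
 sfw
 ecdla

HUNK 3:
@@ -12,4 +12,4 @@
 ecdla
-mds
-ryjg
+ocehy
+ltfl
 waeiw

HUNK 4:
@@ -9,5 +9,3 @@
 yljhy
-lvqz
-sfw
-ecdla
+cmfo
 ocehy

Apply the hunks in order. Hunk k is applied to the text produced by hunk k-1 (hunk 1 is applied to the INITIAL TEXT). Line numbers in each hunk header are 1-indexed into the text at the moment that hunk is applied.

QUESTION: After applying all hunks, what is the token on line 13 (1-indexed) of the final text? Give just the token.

Answer: waeiw

Derivation:
Hunk 1: at line 7 remove [jjyn,rsh] add [sfw,ecdla,mds] -> 13 lines: yheid goey nwwh rtr hzi muwgq qfn bkowz sfw ecdla mds ryjg waeiw
Hunk 2: at line 6 remove [bkowz] add [ljn,yljhy,lvqz] -> 15 lines: yheid goey nwwh rtr hzi muwgq qfn ljn yljhy lvqz sfw ecdla mds ryjg waeiw
Hunk 3: at line 12 remove [mds,ryjg] add [ocehy,ltfl] -> 15 lines: yheid goey nwwh rtr hzi muwgq qfn ljn yljhy lvqz sfw ecdla ocehy ltfl waeiw
Hunk 4: at line 9 remove [lvqz,sfw,ecdla] add [cmfo] -> 13 lines: yheid goey nwwh rtr hzi muwgq qfn ljn yljhy cmfo ocehy ltfl waeiw
Final line 13: waeiw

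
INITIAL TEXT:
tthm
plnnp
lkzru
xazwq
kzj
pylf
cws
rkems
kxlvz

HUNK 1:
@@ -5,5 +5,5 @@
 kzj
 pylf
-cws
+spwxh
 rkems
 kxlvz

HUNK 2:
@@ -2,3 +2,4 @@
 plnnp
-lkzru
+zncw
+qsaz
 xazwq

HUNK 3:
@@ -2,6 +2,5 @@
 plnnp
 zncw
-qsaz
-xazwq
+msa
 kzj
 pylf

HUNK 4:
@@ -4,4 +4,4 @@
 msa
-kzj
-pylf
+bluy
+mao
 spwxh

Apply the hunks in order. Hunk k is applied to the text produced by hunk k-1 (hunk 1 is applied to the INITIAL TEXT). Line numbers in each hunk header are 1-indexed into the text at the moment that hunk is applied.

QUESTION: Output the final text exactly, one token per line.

Answer: tthm
plnnp
zncw
msa
bluy
mao
spwxh
rkems
kxlvz

Derivation:
Hunk 1: at line 5 remove [cws] add [spwxh] -> 9 lines: tthm plnnp lkzru xazwq kzj pylf spwxh rkems kxlvz
Hunk 2: at line 2 remove [lkzru] add [zncw,qsaz] -> 10 lines: tthm plnnp zncw qsaz xazwq kzj pylf spwxh rkems kxlvz
Hunk 3: at line 2 remove [qsaz,xazwq] add [msa] -> 9 lines: tthm plnnp zncw msa kzj pylf spwxh rkems kxlvz
Hunk 4: at line 4 remove [kzj,pylf] add [bluy,mao] -> 9 lines: tthm plnnp zncw msa bluy mao spwxh rkems kxlvz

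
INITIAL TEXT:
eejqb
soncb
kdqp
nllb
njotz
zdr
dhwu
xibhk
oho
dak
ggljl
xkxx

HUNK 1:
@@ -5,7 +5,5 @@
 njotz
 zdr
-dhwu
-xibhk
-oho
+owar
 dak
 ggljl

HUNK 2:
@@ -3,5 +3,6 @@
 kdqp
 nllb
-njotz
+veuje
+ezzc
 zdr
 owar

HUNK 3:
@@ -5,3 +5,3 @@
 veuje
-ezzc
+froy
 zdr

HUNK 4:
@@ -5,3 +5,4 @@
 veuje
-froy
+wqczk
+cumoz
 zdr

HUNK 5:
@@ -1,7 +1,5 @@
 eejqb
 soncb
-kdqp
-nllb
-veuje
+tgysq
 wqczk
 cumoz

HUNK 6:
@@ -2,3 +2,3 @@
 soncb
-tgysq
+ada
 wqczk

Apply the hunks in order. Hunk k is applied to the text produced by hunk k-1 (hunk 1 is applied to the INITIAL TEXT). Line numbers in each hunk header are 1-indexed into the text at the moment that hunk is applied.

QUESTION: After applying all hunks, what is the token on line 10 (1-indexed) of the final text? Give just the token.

Hunk 1: at line 5 remove [dhwu,xibhk,oho] add [owar] -> 10 lines: eejqb soncb kdqp nllb njotz zdr owar dak ggljl xkxx
Hunk 2: at line 3 remove [njotz] add [veuje,ezzc] -> 11 lines: eejqb soncb kdqp nllb veuje ezzc zdr owar dak ggljl xkxx
Hunk 3: at line 5 remove [ezzc] add [froy] -> 11 lines: eejqb soncb kdqp nllb veuje froy zdr owar dak ggljl xkxx
Hunk 4: at line 5 remove [froy] add [wqczk,cumoz] -> 12 lines: eejqb soncb kdqp nllb veuje wqczk cumoz zdr owar dak ggljl xkxx
Hunk 5: at line 1 remove [kdqp,nllb,veuje] add [tgysq] -> 10 lines: eejqb soncb tgysq wqczk cumoz zdr owar dak ggljl xkxx
Hunk 6: at line 2 remove [tgysq] add [ada] -> 10 lines: eejqb soncb ada wqczk cumoz zdr owar dak ggljl xkxx
Final line 10: xkxx

Answer: xkxx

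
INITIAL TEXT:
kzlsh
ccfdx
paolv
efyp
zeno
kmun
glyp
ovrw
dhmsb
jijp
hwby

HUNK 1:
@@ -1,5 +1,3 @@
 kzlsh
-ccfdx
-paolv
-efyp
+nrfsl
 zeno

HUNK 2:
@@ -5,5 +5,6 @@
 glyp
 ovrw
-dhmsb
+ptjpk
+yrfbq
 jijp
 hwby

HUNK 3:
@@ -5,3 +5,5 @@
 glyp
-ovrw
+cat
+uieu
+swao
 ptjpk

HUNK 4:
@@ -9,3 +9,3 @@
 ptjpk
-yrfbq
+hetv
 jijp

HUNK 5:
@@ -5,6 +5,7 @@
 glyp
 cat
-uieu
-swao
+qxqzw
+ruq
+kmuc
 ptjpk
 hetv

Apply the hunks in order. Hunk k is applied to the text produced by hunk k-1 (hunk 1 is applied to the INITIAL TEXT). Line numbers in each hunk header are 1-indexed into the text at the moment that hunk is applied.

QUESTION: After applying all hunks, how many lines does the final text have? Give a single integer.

Hunk 1: at line 1 remove [ccfdx,paolv,efyp] add [nrfsl] -> 9 lines: kzlsh nrfsl zeno kmun glyp ovrw dhmsb jijp hwby
Hunk 2: at line 5 remove [dhmsb] add [ptjpk,yrfbq] -> 10 lines: kzlsh nrfsl zeno kmun glyp ovrw ptjpk yrfbq jijp hwby
Hunk 3: at line 5 remove [ovrw] add [cat,uieu,swao] -> 12 lines: kzlsh nrfsl zeno kmun glyp cat uieu swao ptjpk yrfbq jijp hwby
Hunk 4: at line 9 remove [yrfbq] add [hetv] -> 12 lines: kzlsh nrfsl zeno kmun glyp cat uieu swao ptjpk hetv jijp hwby
Hunk 5: at line 5 remove [uieu,swao] add [qxqzw,ruq,kmuc] -> 13 lines: kzlsh nrfsl zeno kmun glyp cat qxqzw ruq kmuc ptjpk hetv jijp hwby
Final line count: 13

Answer: 13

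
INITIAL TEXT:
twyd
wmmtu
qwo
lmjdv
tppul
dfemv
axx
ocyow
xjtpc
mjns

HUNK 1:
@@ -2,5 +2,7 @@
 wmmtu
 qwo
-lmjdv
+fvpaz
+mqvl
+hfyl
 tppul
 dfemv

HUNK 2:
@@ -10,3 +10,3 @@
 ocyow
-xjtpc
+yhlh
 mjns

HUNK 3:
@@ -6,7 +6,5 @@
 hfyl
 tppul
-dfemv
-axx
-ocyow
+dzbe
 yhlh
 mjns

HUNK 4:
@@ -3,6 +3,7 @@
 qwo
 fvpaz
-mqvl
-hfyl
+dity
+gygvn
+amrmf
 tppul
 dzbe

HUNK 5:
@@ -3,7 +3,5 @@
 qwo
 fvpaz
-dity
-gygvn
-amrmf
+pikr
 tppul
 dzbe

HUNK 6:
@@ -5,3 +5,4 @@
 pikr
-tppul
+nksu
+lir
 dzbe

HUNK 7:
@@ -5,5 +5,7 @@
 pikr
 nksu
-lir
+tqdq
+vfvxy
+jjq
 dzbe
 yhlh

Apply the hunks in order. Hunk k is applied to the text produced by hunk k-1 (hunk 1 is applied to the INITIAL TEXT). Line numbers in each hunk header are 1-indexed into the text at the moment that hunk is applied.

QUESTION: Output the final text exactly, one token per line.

Hunk 1: at line 2 remove [lmjdv] add [fvpaz,mqvl,hfyl] -> 12 lines: twyd wmmtu qwo fvpaz mqvl hfyl tppul dfemv axx ocyow xjtpc mjns
Hunk 2: at line 10 remove [xjtpc] add [yhlh] -> 12 lines: twyd wmmtu qwo fvpaz mqvl hfyl tppul dfemv axx ocyow yhlh mjns
Hunk 3: at line 6 remove [dfemv,axx,ocyow] add [dzbe] -> 10 lines: twyd wmmtu qwo fvpaz mqvl hfyl tppul dzbe yhlh mjns
Hunk 4: at line 3 remove [mqvl,hfyl] add [dity,gygvn,amrmf] -> 11 lines: twyd wmmtu qwo fvpaz dity gygvn amrmf tppul dzbe yhlh mjns
Hunk 5: at line 3 remove [dity,gygvn,amrmf] add [pikr] -> 9 lines: twyd wmmtu qwo fvpaz pikr tppul dzbe yhlh mjns
Hunk 6: at line 5 remove [tppul] add [nksu,lir] -> 10 lines: twyd wmmtu qwo fvpaz pikr nksu lir dzbe yhlh mjns
Hunk 7: at line 5 remove [lir] add [tqdq,vfvxy,jjq] -> 12 lines: twyd wmmtu qwo fvpaz pikr nksu tqdq vfvxy jjq dzbe yhlh mjns

Answer: twyd
wmmtu
qwo
fvpaz
pikr
nksu
tqdq
vfvxy
jjq
dzbe
yhlh
mjns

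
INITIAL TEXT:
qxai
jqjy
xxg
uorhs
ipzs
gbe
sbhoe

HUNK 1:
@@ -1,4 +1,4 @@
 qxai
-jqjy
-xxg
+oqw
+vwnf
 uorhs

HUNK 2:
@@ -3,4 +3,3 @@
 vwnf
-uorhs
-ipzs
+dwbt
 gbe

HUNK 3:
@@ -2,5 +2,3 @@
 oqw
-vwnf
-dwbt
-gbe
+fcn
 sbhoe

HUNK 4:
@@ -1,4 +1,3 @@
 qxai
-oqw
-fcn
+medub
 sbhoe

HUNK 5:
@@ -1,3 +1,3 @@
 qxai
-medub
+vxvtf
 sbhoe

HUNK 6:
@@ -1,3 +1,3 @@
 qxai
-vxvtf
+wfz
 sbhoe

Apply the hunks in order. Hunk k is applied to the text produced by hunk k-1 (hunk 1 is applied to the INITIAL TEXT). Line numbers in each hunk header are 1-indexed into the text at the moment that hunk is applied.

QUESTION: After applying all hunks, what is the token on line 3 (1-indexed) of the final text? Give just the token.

Answer: sbhoe

Derivation:
Hunk 1: at line 1 remove [jqjy,xxg] add [oqw,vwnf] -> 7 lines: qxai oqw vwnf uorhs ipzs gbe sbhoe
Hunk 2: at line 3 remove [uorhs,ipzs] add [dwbt] -> 6 lines: qxai oqw vwnf dwbt gbe sbhoe
Hunk 3: at line 2 remove [vwnf,dwbt,gbe] add [fcn] -> 4 lines: qxai oqw fcn sbhoe
Hunk 4: at line 1 remove [oqw,fcn] add [medub] -> 3 lines: qxai medub sbhoe
Hunk 5: at line 1 remove [medub] add [vxvtf] -> 3 lines: qxai vxvtf sbhoe
Hunk 6: at line 1 remove [vxvtf] add [wfz] -> 3 lines: qxai wfz sbhoe
Final line 3: sbhoe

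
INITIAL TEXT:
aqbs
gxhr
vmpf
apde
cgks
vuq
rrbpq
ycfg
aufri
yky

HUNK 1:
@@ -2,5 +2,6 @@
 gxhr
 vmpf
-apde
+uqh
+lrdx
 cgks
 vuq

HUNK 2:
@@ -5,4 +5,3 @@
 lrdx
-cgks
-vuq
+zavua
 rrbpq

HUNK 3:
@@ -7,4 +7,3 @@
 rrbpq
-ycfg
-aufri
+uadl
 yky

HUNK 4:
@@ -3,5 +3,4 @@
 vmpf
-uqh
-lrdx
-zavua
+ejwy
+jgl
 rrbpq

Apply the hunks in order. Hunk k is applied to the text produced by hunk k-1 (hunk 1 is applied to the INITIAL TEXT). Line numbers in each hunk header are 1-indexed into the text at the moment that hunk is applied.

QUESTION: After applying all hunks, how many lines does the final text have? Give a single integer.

Hunk 1: at line 2 remove [apde] add [uqh,lrdx] -> 11 lines: aqbs gxhr vmpf uqh lrdx cgks vuq rrbpq ycfg aufri yky
Hunk 2: at line 5 remove [cgks,vuq] add [zavua] -> 10 lines: aqbs gxhr vmpf uqh lrdx zavua rrbpq ycfg aufri yky
Hunk 3: at line 7 remove [ycfg,aufri] add [uadl] -> 9 lines: aqbs gxhr vmpf uqh lrdx zavua rrbpq uadl yky
Hunk 4: at line 3 remove [uqh,lrdx,zavua] add [ejwy,jgl] -> 8 lines: aqbs gxhr vmpf ejwy jgl rrbpq uadl yky
Final line count: 8

Answer: 8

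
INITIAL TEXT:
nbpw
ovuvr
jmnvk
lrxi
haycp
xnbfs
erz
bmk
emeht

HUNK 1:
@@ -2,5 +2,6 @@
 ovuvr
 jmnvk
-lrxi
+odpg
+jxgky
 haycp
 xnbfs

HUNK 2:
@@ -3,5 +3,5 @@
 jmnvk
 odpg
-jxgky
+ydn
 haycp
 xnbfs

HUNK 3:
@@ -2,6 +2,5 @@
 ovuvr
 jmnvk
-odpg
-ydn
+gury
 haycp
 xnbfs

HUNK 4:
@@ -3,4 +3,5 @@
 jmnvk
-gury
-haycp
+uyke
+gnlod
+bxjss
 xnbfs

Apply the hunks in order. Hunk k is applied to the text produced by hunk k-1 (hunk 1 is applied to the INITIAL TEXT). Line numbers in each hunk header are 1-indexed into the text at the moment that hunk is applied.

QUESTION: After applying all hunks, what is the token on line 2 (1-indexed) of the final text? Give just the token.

Answer: ovuvr

Derivation:
Hunk 1: at line 2 remove [lrxi] add [odpg,jxgky] -> 10 lines: nbpw ovuvr jmnvk odpg jxgky haycp xnbfs erz bmk emeht
Hunk 2: at line 3 remove [jxgky] add [ydn] -> 10 lines: nbpw ovuvr jmnvk odpg ydn haycp xnbfs erz bmk emeht
Hunk 3: at line 2 remove [odpg,ydn] add [gury] -> 9 lines: nbpw ovuvr jmnvk gury haycp xnbfs erz bmk emeht
Hunk 4: at line 3 remove [gury,haycp] add [uyke,gnlod,bxjss] -> 10 lines: nbpw ovuvr jmnvk uyke gnlod bxjss xnbfs erz bmk emeht
Final line 2: ovuvr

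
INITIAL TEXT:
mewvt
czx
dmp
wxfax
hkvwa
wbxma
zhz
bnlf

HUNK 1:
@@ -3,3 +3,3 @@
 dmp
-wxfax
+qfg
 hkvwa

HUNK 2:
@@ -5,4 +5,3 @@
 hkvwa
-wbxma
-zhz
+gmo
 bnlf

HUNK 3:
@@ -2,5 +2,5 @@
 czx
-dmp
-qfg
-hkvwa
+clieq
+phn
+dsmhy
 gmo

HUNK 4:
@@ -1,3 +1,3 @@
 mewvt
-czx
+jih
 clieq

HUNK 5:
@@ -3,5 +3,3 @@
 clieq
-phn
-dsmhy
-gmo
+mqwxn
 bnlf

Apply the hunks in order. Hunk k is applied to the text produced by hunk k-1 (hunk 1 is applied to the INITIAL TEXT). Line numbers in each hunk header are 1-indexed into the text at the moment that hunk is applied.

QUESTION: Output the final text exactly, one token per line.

Hunk 1: at line 3 remove [wxfax] add [qfg] -> 8 lines: mewvt czx dmp qfg hkvwa wbxma zhz bnlf
Hunk 2: at line 5 remove [wbxma,zhz] add [gmo] -> 7 lines: mewvt czx dmp qfg hkvwa gmo bnlf
Hunk 3: at line 2 remove [dmp,qfg,hkvwa] add [clieq,phn,dsmhy] -> 7 lines: mewvt czx clieq phn dsmhy gmo bnlf
Hunk 4: at line 1 remove [czx] add [jih] -> 7 lines: mewvt jih clieq phn dsmhy gmo bnlf
Hunk 5: at line 3 remove [phn,dsmhy,gmo] add [mqwxn] -> 5 lines: mewvt jih clieq mqwxn bnlf

Answer: mewvt
jih
clieq
mqwxn
bnlf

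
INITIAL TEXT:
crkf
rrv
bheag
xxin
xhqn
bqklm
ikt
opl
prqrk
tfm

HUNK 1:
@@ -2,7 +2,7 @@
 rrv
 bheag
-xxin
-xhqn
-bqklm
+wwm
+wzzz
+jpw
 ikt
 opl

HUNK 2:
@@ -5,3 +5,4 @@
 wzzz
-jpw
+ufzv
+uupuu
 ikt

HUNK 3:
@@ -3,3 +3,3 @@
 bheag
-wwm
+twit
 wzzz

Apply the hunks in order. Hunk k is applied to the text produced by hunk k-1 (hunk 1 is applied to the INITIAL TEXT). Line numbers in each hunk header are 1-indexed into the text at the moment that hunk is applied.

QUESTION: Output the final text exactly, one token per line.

Answer: crkf
rrv
bheag
twit
wzzz
ufzv
uupuu
ikt
opl
prqrk
tfm

Derivation:
Hunk 1: at line 2 remove [xxin,xhqn,bqklm] add [wwm,wzzz,jpw] -> 10 lines: crkf rrv bheag wwm wzzz jpw ikt opl prqrk tfm
Hunk 2: at line 5 remove [jpw] add [ufzv,uupuu] -> 11 lines: crkf rrv bheag wwm wzzz ufzv uupuu ikt opl prqrk tfm
Hunk 3: at line 3 remove [wwm] add [twit] -> 11 lines: crkf rrv bheag twit wzzz ufzv uupuu ikt opl prqrk tfm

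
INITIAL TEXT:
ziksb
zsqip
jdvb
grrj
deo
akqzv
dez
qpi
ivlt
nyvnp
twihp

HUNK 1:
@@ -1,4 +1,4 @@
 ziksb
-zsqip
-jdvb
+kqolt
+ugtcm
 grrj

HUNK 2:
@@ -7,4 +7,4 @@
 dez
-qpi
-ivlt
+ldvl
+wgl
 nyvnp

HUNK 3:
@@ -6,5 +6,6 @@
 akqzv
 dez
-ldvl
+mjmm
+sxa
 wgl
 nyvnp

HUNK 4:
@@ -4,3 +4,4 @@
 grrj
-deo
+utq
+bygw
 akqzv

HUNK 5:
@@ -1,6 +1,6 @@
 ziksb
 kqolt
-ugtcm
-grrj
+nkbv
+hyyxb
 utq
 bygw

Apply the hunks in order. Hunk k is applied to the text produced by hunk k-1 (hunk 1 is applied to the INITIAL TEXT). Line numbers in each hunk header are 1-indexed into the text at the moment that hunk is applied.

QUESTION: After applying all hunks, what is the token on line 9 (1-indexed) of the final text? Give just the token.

Hunk 1: at line 1 remove [zsqip,jdvb] add [kqolt,ugtcm] -> 11 lines: ziksb kqolt ugtcm grrj deo akqzv dez qpi ivlt nyvnp twihp
Hunk 2: at line 7 remove [qpi,ivlt] add [ldvl,wgl] -> 11 lines: ziksb kqolt ugtcm grrj deo akqzv dez ldvl wgl nyvnp twihp
Hunk 3: at line 6 remove [ldvl] add [mjmm,sxa] -> 12 lines: ziksb kqolt ugtcm grrj deo akqzv dez mjmm sxa wgl nyvnp twihp
Hunk 4: at line 4 remove [deo] add [utq,bygw] -> 13 lines: ziksb kqolt ugtcm grrj utq bygw akqzv dez mjmm sxa wgl nyvnp twihp
Hunk 5: at line 1 remove [ugtcm,grrj] add [nkbv,hyyxb] -> 13 lines: ziksb kqolt nkbv hyyxb utq bygw akqzv dez mjmm sxa wgl nyvnp twihp
Final line 9: mjmm

Answer: mjmm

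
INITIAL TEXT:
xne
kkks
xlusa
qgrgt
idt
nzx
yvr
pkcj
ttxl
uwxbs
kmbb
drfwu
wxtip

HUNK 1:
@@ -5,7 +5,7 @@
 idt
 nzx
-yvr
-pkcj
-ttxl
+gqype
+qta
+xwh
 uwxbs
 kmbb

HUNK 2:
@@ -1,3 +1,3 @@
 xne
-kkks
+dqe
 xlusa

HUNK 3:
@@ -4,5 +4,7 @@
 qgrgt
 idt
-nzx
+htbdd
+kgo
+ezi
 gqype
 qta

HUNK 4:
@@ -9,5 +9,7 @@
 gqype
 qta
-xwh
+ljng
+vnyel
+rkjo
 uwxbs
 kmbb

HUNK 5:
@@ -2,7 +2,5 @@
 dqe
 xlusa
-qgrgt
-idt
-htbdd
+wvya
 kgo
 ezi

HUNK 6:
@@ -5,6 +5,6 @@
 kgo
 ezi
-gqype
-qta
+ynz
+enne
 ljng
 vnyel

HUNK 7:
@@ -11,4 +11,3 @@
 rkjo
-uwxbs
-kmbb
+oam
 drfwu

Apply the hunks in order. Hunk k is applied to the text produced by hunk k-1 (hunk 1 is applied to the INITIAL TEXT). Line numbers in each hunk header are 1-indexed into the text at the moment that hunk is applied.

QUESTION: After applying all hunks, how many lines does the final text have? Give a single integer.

Hunk 1: at line 5 remove [yvr,pkcj,ttxl] add [gqype,qta,xwh] -> 13 lines: xne kkks xlusa qgrgt idt nzx gqype qta xwh uwxbs kmbb drfwu wxtip
Hunk 2: at line 1 remove [kkks] add [dqe] -> 13 lines: xne dqe xlusa qgrgt idt nzx gqype qta xwh uwxbs kmbb drfwu wxtip
Hunk 3: at line 4 remove [nzx] add [htbdd,kgo,ezi] -> 15 lines: xne dqe xlusa qgrgt idt htbdd kgo ezi gqype qta xwh uwxbs kmbb drfwu wxtip
Hunk 4: at line 9 remove [xwh] add [ljng,vnyel,rkjo] -> 17 lines: xne dqe xlusa qgrgt idt htbdd kgo ezi gqype qta ljng vnyel rkjo uwxbs kmbb drfwu wxtip
Hunk 5: at line 2 remove [qgrgt,idt,htbdd] add [wvya] -> 15 lines: xne dqe xlusa wvya kgo ezi gqype qta ljng vnyel rkjo uwxbs kmbb drfwu wxtip
Hunk 6: at line 5 remove [gqype,qta] add [ynz,enne] -> 15 lines: xne dqe xlusa wvya kgo ezi ynz enne ljng vnyel rkjo uwxbs kmbb drfwu wxtip
Hunk 7: at line 11 remove [uwxbs,kmbb] add [oam] -> 14 lines: xne dqe xlusa wvya kgo ezi ynz enne ljng vnyel rkjo oam drfwu wxtip
Final line count: 14

Answer: 14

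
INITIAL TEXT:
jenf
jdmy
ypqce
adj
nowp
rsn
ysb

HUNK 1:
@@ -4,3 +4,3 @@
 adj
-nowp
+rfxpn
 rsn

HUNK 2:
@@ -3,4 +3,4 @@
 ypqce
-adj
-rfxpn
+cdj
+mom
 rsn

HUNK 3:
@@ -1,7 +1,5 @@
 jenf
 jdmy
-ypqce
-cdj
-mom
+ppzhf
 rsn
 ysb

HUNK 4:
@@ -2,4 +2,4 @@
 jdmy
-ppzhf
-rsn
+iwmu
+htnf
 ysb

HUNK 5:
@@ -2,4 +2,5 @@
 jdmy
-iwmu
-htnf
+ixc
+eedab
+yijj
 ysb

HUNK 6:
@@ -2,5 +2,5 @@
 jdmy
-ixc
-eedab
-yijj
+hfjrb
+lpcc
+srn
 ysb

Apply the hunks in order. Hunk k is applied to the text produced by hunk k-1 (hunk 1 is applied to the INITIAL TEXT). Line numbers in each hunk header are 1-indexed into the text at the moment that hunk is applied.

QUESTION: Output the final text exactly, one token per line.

Answer: jenf
jdmy
hfjrb
lpcc
srn
ysb

Derivation:
Hunk 1: at line 4 remove [nowp] add [rfxpn] -> 7 lines: jenf jdmy ypqce adj rfxpn rsn ysb
Hunk 2: at line 3 remove [adj,rfxpn] add [cdj,mom] -> 7 lines: jenf jdmy ypqce cdj mom rsn ysb
Hunk 3: at line 1 remove [ypqce,cdj,mom] add [ppzhf] -> 5 lines: jenf jdmy ppzhf rsn ysb
Hunk 4: at line 2 remove [ppzhf,rsn] add [iwmu,htnf] -> 5 lines: jenf jdmy iwmu htnf ysb
Hunk 5: at line 2 remove [iwmu,htnf] add [ixc,eedab,yijj] -> 6 lines: jenf jdmy ixc eedab yijj ysb
Hunk 6: at line 2 remove [ixc,eedab,yijj] add [hfjrb,lpcc,srn] -> 6 lines: jenf jdmy hfjrb lpcc srn ysb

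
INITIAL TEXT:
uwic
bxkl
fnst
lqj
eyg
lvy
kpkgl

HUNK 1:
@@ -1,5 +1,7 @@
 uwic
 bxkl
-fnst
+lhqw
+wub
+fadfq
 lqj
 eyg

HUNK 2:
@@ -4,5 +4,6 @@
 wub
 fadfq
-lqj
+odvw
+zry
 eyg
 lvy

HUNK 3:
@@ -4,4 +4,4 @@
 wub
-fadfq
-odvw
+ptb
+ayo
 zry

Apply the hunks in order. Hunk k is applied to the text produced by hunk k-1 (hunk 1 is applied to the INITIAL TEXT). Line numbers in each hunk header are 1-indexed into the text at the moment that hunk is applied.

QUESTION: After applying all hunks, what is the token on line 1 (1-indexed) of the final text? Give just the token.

Hunk 1: at line 1 remove [fnst] add [lhqw,wub,fadfq] -> 9 lines: uwic bxkl lhqw wub fadfq lqj eyg lvy kpkgl
Hunk 2: at line 4 remove [lqj] add [odvw,zry] -> 10 lines: uwic bxkl lhqw wub fadfq odvw zry eyg lvy kpkgl
Hunk 3: at line 4 remove [fadfq,odvw] add [ptb,ayo] -> 10 lines: uwic bxkl lhqw wub ptb ayo zry eyg lvy kpkgl
Final line 1: uwic

Answer: uwic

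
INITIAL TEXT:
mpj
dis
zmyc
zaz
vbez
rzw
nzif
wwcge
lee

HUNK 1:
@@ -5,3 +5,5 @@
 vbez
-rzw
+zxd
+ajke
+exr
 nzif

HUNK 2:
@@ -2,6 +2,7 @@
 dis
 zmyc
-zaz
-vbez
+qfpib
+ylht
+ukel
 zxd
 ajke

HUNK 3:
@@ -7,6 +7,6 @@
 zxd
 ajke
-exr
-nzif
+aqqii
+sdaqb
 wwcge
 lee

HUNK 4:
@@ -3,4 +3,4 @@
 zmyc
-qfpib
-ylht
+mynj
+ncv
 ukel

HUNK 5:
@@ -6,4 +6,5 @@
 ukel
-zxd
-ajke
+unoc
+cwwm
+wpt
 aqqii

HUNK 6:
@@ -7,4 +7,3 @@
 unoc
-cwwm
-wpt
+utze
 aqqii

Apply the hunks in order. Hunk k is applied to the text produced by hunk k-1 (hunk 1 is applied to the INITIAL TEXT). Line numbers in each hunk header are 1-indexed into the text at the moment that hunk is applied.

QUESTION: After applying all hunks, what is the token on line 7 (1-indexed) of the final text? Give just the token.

Answer: unoc

Derivation:
Hunk 1: at line 5 remove [rzw] add [zxd,ajke,exr] -> 11 lines: mpj dis zmyc zaz vbez zxd ajke exr nzif wwcge lee
Hunk 2: at line 2 remove [zaz,vbez] add [qfpib,ylht,ukel] -> 12 lines: mpj dis zmyc qfpib ylht ukel zxd ajke exr nzif wwcge lee
Hunk 3: at line 7 remove [exr,nzif] add [aqqii,sdaqb] -> 12 lines: mpj dis zmyc qfpib ylht ukel zxd ajke aqqii sdaqb wwcge lee
Hunk 4: at line 3 remove [qfpib,ylht] add [mynj,ncv] -> 12 lines: mpj dis zmyc mynj ncv ukel zxd ajke aqqii sdaqb wwcge lee
Hunk 5: at line 6 remove [zxd,ajke] add [unoc,cwwm,wpt] -> 13 lines: mpj dis zmyc mynj ncv ukel unoc cwwm wpt aqqii sdaqb wwcge lee
Hunk 6: at line 7 remove [cwwm,wpt] add [utze] -> 12 lines: mpj dis zmyc mynj ncv ukel unoc utze aqqii sdaqb wwcge lee
Final line 7: unoc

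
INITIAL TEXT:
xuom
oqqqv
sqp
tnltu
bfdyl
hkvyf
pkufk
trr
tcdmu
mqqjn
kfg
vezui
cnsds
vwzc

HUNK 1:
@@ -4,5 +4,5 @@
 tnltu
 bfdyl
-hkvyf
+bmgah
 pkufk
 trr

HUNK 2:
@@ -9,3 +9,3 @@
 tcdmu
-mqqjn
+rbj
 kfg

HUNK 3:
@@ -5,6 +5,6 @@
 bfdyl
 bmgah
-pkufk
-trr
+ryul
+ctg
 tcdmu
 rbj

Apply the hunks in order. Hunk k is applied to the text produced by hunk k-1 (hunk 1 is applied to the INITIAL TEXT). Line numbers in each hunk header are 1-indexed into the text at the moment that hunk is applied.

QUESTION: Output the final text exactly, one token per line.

Answer: xuom
oqqqv
sqp
tnltu
bfdyl
bmgah
ryul
ctg
tcdmu
rbj
kfg
vezui
cnsds
vwzc

Derivation:
Hunk 1: at line 4 remove [hkvyf] add [bmgah] -> 14 lines: xuom oqqqv sqp tnltu bfdyl bmgah pkufk trr tcdmu mqqjn kfg vezui cnsds vwzc
Hunk 2: at line 9 remove [mqqjn] add [rbj] -> 14 lines: xuom oqqqv sqp tnltu bfdyl bmgah pkufk trr tcdmu rbj kfg vezui cnsds vwzc
Hunk 3: at line 5 remove [pkufk,trr] add [ryul,ctg] -> 14 lines: xuom oqqqv sqp tnltu bfdyl bmgah ryul ctg tcdmu rbj kfg vezui cnsds vwzc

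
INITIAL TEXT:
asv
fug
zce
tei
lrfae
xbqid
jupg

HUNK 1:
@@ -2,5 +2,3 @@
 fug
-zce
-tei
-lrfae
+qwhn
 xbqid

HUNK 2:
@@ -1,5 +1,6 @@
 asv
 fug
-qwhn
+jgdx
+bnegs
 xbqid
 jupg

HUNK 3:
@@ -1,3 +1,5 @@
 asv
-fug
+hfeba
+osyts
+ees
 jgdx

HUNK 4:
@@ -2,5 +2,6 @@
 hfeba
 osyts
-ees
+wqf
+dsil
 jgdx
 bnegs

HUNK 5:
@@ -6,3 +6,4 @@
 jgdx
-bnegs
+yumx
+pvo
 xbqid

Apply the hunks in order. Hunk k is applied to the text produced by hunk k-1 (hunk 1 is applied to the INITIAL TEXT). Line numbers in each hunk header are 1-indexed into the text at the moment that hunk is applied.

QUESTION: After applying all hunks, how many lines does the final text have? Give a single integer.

Hunk 1: at line 2 remove [zce,tei,lrfae] add [qwhn] -> 5 lines: asv fug qwhn xbqid jupg
Hunk 2: at line 1 remove [qwhn] add [jgdx,bnegs] -> 6 lines: asv fug jgdx bnegs xbqid jupg
Hunk 3: at line 1 remove [fug] add [hfeba,osyts,ees] -> 8 lines: asv hfeba osyts ees jgdx bnegs xbqid jupg
Hunk 4: at line 2 remove [ees] add [wqf,dsil] -> 9 lines: asv hfeba osyts wqf dsil jgdx bnegs xbqid jupg
Hunk 5: at line 6 remove [bnegs] add [yumx,pvo] -> 10 lines: asv hfeba osyts wqf dsil jgdx yumx pvo xbqid jupg
Final line count: 10

Answer: 10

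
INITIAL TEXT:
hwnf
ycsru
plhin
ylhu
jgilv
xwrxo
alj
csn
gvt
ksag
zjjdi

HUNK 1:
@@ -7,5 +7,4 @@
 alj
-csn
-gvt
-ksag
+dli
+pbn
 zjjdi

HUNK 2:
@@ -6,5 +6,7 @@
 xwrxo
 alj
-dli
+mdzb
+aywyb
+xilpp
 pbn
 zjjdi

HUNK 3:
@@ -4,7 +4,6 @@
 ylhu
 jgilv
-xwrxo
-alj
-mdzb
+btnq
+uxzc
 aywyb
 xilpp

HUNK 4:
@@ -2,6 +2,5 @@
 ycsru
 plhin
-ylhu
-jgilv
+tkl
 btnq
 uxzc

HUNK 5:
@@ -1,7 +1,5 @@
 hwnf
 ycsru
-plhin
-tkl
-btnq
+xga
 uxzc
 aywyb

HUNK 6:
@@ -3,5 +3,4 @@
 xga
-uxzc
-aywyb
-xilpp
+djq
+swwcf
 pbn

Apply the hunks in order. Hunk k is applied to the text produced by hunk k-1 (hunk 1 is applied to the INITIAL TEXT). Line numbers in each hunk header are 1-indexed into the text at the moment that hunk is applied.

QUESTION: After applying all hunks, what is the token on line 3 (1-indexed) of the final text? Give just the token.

Hunk 1: at line 7 remove [csn,gvt,ksag] add [dli,pbn] -> 10 lines: hwnf ycsru plhin ylhu jgilv xwrxo alj dli pbn zjjdi
Hunk 2: at line 6 remove [dli] add [mdzb,aywyb,xilpp] -> 12 lines: hwnf ycsru plhin ylhu jgilv xwrxo alj mdzb aywyb xilpp pbn zjjdi
Hunk 3: at line 4 remove [xwrxo,alj,mdzb] add [btnq,uxzc] -> 11 lines: hwnf ycsru plhin ylhu jgilv btnq uxzc aywyb xilpp pbn zjjdi
Hunk 4: at line 2 remove [ylhu,jgilv] add [tkl] -> 10 lines: hwnf ycsru plhin tkl btnq uxzc aywyb xilpp pbn zjjdi
Hunk 5: at line 1 remove [plhin,tkl,btnq] add [xga] -> 8 lines: hwnf ycsru xga uxzc aywyb xilpp pbn zjjdi
Hunk 6: at line 3 remove [uxzc,aywyb,xilpp] add [djq,swwcf] -> 7 lines: hwnf ycsru xga djq swwcf pbn zjjdi
Final line 3: xga

Answer: xga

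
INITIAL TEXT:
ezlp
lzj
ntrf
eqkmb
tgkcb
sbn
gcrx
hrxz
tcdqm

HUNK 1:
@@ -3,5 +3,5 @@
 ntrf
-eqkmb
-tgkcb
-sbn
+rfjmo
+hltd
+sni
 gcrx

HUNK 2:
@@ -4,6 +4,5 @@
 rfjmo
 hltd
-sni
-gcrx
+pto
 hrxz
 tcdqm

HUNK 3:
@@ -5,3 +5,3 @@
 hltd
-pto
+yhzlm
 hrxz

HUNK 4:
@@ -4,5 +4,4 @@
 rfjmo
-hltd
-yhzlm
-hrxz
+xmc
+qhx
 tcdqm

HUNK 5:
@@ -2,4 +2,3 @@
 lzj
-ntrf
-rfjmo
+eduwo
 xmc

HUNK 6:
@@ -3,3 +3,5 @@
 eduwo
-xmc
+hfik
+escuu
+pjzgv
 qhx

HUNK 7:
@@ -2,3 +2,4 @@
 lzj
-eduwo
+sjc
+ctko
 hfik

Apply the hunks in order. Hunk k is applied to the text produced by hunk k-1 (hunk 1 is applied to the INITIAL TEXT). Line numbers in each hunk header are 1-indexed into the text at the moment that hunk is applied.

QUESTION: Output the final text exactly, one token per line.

Answer: ezlp
lzj
sjc
ctko
hfik
escuu
pjzgv
qhx
tcdqm

Derivation:
Hunk 1: at line 3 remove [eqkmb,tgkcb,sbn] add [rfjmo,hltd,sni] -> 9 lines: ezlp lzj ntrf rfjmo hltd sni gcrx hrxz tcdqm
Hunk 2: at line 4 remove [sni,gcrx] add [pto] -> 8 lines: ezlp lzj ntrf rfjmo hltd pto hrxz tcdqm
Hunk 3: at line 5 remove [pto] add [yhzlm] -> 8 lines: ezlp lzj ntrf rfjmo hltd yhzlm hrxz tcdqm
Hunk 4: at line 4 remove [hltd,yhzlm,hrxz] add [xmc,qhx] -> 7 lines: ezlp lzj ntrf rfjmo xmc qhx tcdqm
Hunk 5: at line 2 remove [ntrf,rfjmo] add [eduwo] -> 6 lines: ezlp lzj eduwo xmc qhx tcdqm
Hunk 6: at line 3 remove [xmc] add [hfik,escuu,pjzgv] -> 8 lines: ezlp lzj eduwo hfik escuu pjzgv qhx tcdqm
Hunk 7: at line 2 remove [eduwo] add [sjc,ctko] -> 9 lines: ezlp lzj sjc ctko hfik escuu pjzgv qhx tcdqm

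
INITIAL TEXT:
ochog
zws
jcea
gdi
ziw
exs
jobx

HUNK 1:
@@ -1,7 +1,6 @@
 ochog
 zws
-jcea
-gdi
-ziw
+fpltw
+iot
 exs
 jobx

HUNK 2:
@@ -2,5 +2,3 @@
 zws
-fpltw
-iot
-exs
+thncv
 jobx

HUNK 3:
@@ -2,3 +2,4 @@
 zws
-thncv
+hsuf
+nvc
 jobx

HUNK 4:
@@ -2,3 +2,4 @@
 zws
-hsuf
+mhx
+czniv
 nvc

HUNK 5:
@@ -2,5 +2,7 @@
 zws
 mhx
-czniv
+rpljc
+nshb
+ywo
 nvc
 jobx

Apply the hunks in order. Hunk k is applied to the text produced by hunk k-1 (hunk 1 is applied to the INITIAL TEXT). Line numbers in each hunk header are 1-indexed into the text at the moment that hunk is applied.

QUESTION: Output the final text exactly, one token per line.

Answer: ochog
zws
mhx
rpljc
nshb
ywo
nvc
jobx

Derivation:
Hunk 1: at line 1 remove [jcea,gdi,ziw] add [fpltw,iot] -> 6 lines: ochog zws fpltw iot exs jobx
Hunk 2: at line 2 remove [fpltw,iot,exs] add [thncv] -> 4 lines: ochog zws thncv jobx
Hunk 3: at line 2 remove [thncv] add [hsuf,nvc] -> 5 lines: ochog zws hsuf nvc jobx
Hunk 4: at line 2 remove [hsuf] add [mhx,czniv] -> 6 lines: ochog zws mhx czniv nvc jobx
Hunk 5: at line 2 remove [czniv] add [rpljc,nshb,ywo] -> 8 lines: ochog zws mhx rpljc nshb ywo nvc jobx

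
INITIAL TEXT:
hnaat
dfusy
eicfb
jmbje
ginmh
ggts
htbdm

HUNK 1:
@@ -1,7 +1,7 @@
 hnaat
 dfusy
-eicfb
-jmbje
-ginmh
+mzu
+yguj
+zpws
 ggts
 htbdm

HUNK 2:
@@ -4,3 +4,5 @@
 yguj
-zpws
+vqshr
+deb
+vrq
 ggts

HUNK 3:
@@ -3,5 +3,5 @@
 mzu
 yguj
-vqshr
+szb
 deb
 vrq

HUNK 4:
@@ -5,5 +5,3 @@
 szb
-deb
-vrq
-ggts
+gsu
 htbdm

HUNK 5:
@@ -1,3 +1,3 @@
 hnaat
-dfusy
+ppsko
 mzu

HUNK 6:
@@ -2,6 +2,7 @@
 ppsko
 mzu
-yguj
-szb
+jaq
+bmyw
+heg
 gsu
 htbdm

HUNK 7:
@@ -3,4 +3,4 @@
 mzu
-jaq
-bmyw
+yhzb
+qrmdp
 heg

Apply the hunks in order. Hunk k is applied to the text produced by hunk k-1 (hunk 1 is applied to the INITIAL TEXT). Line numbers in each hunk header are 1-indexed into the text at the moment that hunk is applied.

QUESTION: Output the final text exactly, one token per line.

Hunk 1: at line 1 remove [eicfb,jmbje,ginmh] add [mzu,yguj,zpws] -> 7 lines: hnaat dfusy mzu yguj zpws ggts htbdm
Hunk 2: at line 4 remove [zpws] add [vqshr,deb,vrq] -> 9 lines: hnaat dfusy mzu yguj vqshr deb vrq ggts htbdm
Hunk 3: at line 3 remove [vqshr] add [szb] -> 9 lines: hnaat dfusy mzu yguj szb deb vrq ggts htbdm
Hunk 4: at line 5 remove [deb,vrq,ggts] add [gsu] -> 7 lines: hnaat dfusy mzu yguj szb gsu htbdm
Hunk 5: at line 1 remove [dfusy] add [ppsko] -> 7 lines: hnaat ppsko mzu yguj szb gsu htbdm
Hunk 6: at line 2 remove [yguj,szb] add [jaq,bmyw,heg] -> 8 lines: hnaat ppsko mzu jaq bmyw heg gsu htbdm
Hunk 7: at line 3 remove [jaq,bmyw] add [yhzb,qrmdp] -> 8 lines: hnaat ppsko mzu yhzb qrmdp heg gsu htbdm

Answer: hnaat
ppsko
mzu
yhzb
qrmdp
heg
gsu
htbdm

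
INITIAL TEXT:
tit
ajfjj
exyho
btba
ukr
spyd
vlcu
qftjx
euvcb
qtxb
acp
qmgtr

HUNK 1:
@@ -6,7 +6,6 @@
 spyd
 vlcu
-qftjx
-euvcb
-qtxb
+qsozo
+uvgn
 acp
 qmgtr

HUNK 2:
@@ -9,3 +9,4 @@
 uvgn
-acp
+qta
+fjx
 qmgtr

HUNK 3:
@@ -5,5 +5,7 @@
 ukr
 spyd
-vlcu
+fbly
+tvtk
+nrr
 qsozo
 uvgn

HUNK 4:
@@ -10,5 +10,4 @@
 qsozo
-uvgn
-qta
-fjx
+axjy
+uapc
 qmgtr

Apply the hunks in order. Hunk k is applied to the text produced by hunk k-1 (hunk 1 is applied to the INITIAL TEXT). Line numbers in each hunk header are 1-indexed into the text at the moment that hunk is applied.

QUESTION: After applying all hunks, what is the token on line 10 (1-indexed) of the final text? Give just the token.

Hunk 1: at line 6 remove [qftjx,euvcb,qtxb] add [qsozo,uvgn] -> 11 lines: tit ajfjj exyho btba ukr spyd vlcu qsozo uvgn acp qmgtr
Hunk 2: at line 9 remove [acp] add [qta,fjx] -> 12 lines: tit ajfjj exyho btba ukr spyd vlcu qsozo uvgn qta fjx qmgtr
Hunk 3: at line 5 remove [vlcu] add [fbly,tvtk,nrr] -> 14 lines: tit ajfjj exyho btba ukr spyd fbly tvtk nrr qsozo uvgn qta fjx qmgtr
Hunk 4: at line 10 remove [uvgn,qta,fjx] add [axjy,uapc] -> 13 lines: tit ajfjj exyho btba ukr spyd fbly tvtk nrr qsozo axjy uapc qmgtr
Final line 10: qsozo

Answer: qsozo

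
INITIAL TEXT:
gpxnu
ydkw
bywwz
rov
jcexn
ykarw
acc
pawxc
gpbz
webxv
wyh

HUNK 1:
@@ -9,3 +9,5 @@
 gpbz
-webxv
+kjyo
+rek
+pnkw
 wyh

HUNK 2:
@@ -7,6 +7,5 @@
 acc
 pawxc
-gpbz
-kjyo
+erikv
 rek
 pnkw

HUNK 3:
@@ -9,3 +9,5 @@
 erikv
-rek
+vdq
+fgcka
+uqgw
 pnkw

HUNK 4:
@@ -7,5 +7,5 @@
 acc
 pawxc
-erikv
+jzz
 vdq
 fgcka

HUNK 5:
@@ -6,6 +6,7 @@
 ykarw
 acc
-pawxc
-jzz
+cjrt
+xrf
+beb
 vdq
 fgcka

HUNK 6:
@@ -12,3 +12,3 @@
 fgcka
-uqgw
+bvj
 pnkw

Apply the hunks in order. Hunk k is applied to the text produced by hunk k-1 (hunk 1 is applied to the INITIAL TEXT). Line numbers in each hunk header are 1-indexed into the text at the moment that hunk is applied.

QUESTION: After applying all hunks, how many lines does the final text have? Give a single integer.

Answer: 15

Derivation:
Hunk 1: at line 9 remove [webxv] add [kjyo,rek,pnkw] -> 13 lines: gpxnu ydkw bywwz rov jcexn ykarw acc pawxc gpbz kjyo rek pnkw wyh
Hunk 2: at line 7 remove [gpbz,kjyo] add [erikv] -> 12 lines: gpxnu ydkw bywwz rov jcexn ykarw acc pawxc erikv rek pnkw wyh
Hunk 3: at line 9 remove [rek] add [vdq,fgcka,uqgw] -> 14 lines: gpxnu ydkw bywwz rov jcexn ykarw acc pawxc erikv vdq fgcka uqgw pnkw wyh
Hunk 4: at line 7 remove [erikv] add [jzz] -> 14 lines: gpxnu ydkw bywwz rov jcexn ykarw acc pawxc jzz vdq fgcka uqgw pnkw wyh
Hunk 5: at line 6 remove [pawxc,jzz] add [cjrt,xrf,beb] -> 15 lines: gpxnu ydkw bywwz rov jcexn ykarw acc cjrt xrf beb vdq fgcka uqgw pnkw wyh
Hunk 6: at line 12 remove [uqgw] add [bvj] -> 15 lines: gpxnu ydkw bywwz rov jcexn ykarw acc cjrt xrf beb vdq fgcka bvj pnkw wyh
Final line count: 15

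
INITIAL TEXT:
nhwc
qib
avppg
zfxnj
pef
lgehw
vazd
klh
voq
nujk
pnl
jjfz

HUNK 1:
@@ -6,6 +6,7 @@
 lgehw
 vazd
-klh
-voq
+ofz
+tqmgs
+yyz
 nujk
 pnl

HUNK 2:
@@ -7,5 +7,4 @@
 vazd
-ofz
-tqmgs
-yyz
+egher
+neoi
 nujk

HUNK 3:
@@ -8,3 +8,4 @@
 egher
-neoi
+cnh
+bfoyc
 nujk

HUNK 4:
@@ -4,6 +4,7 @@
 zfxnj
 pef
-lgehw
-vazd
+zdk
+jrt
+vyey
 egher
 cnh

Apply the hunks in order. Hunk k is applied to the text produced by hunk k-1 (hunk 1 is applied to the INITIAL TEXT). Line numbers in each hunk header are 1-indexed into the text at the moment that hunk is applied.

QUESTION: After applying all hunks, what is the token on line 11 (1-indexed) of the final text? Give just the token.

Hunk 1: at line 6 remove [klh,voq] add [ofz,tqmgs,yyz] -> 13 lines: nhwc qib avppg zfxnj pef lgehw vazd ofz tqmgs yyz nujk pnl jjfz
Hunk 2: at line 7 remove [ofz,tqmgs,yyz] add [egher,neoi] -> 12 lines: nhwc qib avppg zfxnj pef lgehw vazd egher neoi nujk pnl jjfz
Hunk 3: at line 8 remove [neoi] add [cnh,bfoyc] -> 13 lines: nhwc qib avppg zfxnj pef lgehw vazd egher cnh bfoyc nujk pnl jjfz
Hunk 4: at line 4 remove [lgehw,vazd] add [zdk,jrt,vyey] -> 14 lines: nhwc qib avppg zfxnj pef zdk jrt vyey egher cnh bfoyc nujk pnl jjfz
Final line 11: bfoyc

Answer: bfoyc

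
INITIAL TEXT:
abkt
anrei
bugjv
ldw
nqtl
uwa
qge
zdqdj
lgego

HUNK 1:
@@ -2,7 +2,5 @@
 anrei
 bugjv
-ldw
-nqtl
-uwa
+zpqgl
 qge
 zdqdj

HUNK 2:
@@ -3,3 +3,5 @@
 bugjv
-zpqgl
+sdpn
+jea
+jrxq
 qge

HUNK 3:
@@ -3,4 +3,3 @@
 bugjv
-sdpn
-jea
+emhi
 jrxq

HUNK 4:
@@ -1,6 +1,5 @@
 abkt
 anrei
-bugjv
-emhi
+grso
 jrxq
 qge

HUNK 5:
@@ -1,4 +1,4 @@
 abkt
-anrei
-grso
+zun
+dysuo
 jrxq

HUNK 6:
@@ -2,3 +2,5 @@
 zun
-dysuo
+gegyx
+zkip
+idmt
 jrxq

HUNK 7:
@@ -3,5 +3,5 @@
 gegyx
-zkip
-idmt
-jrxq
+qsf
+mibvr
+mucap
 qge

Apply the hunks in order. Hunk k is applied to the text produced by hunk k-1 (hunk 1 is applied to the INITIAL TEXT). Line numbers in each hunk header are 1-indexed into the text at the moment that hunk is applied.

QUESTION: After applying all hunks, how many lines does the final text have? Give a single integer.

Hunk 1: at line 2 remove [ldw,nqtl,uwa] add [zpqgl] -> 7 lines: abkt anrei bugjv zpqgl qge zdqdj lgego
Hunk 2: at line 3 remove [zpqgl] add [sdpn,jea,jrxq] -> 9 lines: abkt anrei bugjv sdpn jea jrxq qge zdqdj lgego
Hunk 3: at line 3 remove [sdpn,jea] add [emhi] -> 8 lines: abkt anrei bugjv emhi jrxq qge zdqdj lgego
Hunk 4: at line 1 remove [bugjv,emhi] add [grso] -> 7 lines: abkt anrei grso jrxq qge zdqdj lgego
Hunk 5: at line 1 remove [anrei,grso] add [zun,dysuo] -> 7 lines: abkt zun dysuo jrxq qge zdqdj lgego
Hunk 6: at line 2 remove [dysuo] add [gegyx,zkip,idmt] -> 9 lines: abkt zun gegyx zkip idmt jrxq qge zdqdj lgego
Hunk 7: at line 3 remove [zkip,idmt,jrxq] add [qsf,mibvr,mucap] -> 9 lines: abkt zun gegyx qsf mibvr mucap qge zdqdj lgego
Final line count: 9

Answer: 9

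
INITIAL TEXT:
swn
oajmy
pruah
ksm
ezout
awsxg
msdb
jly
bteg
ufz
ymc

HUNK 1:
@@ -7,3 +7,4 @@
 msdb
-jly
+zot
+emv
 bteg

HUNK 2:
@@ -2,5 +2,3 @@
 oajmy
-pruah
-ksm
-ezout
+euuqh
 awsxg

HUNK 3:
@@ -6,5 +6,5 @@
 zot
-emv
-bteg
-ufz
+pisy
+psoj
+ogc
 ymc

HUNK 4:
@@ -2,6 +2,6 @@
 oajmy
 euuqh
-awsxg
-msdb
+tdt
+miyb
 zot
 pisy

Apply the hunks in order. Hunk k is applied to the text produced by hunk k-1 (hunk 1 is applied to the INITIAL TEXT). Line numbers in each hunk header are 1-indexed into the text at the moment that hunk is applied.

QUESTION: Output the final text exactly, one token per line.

Hunk 1: at line 7 remove [jly] add [zot,emv] -> 12 lines: swn oajmy pruah ksm ezout awsxg msdb zot emv bteg ufz ymc
Hunk 2: at line 2 remove [pruah,ksm,ezout] add [euuqh] -> 10 lines: swn oajmy euuqh awsxg msdb zot emv bteg ufz ymc
Hunk 3: at line 6 remove [emv,bteg,ufz] add [pisy,psoj,ogc] -> 10 lines: swn oajmy euuqh awsxg msdb zot pisy psoj ogc ymc
Hunk 4: at line 2 remove [awsxg,msdb] add [tdt,miyb] -> 10 lines: swn oajmy euuqh tdt miyb zot pisy psoj ogc ymc

Answer: swn
oajmy
euuqh
tdt
miyb
zot
pisy
psoj
ogc
ymc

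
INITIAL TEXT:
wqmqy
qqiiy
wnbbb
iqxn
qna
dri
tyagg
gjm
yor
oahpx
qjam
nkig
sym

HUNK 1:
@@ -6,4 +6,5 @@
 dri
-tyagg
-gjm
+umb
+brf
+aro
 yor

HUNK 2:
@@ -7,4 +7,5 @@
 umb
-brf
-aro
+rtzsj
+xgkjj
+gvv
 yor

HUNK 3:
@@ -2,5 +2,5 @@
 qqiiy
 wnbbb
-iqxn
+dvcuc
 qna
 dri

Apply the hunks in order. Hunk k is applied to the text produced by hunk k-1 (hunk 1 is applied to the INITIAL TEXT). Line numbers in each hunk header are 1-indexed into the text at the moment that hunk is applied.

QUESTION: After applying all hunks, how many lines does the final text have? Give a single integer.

Hunk 1: at line 6 remove [tyagg,gjm] add [umb,brf,aro] -> 14 lines: wqmqy qqiiy wnbbb iqxn qna dri umb brf aro yor oahpx qjam nkig sym
Hunk 2: at line 7 remove [brf,aro] add [rtzsj,xgkjj,gvv] -> 15 lines: wqmqy qqiiy wnbbb iqxn qna dri umb rtzsj xgkjj gvv yor oahpx qjam nkig sym
Hunk 3: at line 2 remove [iqxn] add [dvcuc] -> 15 lines: wqmqy qqiiy wnbbb dvcuc qna dri umb rtzsj xgkjj gvv yor oahpx qjam nkig sym
Final line count: 15

Answer: 15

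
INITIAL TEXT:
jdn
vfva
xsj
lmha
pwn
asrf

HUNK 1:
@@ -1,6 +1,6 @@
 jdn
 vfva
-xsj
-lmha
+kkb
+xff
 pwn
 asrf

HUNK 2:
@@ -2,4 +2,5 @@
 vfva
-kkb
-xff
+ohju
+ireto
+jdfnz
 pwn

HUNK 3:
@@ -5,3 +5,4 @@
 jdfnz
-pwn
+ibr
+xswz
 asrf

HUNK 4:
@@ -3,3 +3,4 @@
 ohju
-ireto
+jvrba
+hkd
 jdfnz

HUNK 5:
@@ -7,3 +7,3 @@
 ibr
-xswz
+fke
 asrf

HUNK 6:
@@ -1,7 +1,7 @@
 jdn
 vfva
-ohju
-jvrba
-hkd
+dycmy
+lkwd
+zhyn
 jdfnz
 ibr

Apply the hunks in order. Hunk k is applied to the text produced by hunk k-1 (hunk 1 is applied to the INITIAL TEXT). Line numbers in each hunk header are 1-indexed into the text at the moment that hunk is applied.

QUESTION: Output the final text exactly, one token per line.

Hunk 1: at line 1 remove [xsj,lmha] add [kkb,xff] -> 6 lines: jdn vfva kkb xff pwn asrf
Hunk 2: at line 2 remove [kkb,xff] add [ohju,ireto,jdfnz] -> 7 lines: jdn vfva ohju ireto jdfnz pwn asrf
Hunk 3: at line 5 remove [pwn] add [ibr,xswz] -> 8 lines: jdn vfva ohju ireto jdfnz ibr xswz asrf
Hunk 4: at line 3 remove [ireto] add [jvrba,hkd] -> 9 lines: jdn vfva ohju jvrba hkd jdfnz ibr xswz asrf
Hunk 5: at line 7 remove [xswz] add [fke] -> 9 lines: jdn vfva ohju jvrba hkd jdfnz ibr fke asrf
Hunk 6: at line 1 remove [ohju,jvrba,hkd] add [dycmy,lkwd,zhyn] -> 9 lines: jdn vfva dycmy lkwd zhyn jdfnz ibr fke asrf

Answer: jdn
vfva
dycmy
lkwd
zhyn
jdfnz
ibr
fke
asrf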